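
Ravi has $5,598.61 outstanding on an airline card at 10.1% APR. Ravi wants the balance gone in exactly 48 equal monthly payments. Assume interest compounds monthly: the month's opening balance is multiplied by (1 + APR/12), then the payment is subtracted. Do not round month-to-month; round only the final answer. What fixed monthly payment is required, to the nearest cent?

Monthly rate r = 10.1%/12 = 0.841667% = 0.00841667.
Level-payment amortization: P = B₀·r / (1 − (1+r)^(−n)) = 5598.61·0.00841667 / (1 − 1.00842^(−48)).
Denominator 1 − (1+r)^(−48) = 0.331226147.
P = 47.1216 / 0.331226147 ≈ 142.26.

$142.26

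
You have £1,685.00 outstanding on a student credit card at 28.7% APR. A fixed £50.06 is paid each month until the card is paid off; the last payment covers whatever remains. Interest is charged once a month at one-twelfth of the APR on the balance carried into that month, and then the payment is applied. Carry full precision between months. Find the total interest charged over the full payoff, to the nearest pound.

£1,778

Monthly rate r = 28.7%/12 = 2.39167% = 0.0239167.
Payoff takes n = ⌈−ln(1 − rB₀/P)/ln(1+r)⌉ = ⌈69.172⌉ = 70 payments; the last is £8.69.
Total paid = 69·£50.06 + £8.69 = £3,462.83.
Total interest = total paid − principal = £3,462.83 − £1,685.00 = £1,777.83.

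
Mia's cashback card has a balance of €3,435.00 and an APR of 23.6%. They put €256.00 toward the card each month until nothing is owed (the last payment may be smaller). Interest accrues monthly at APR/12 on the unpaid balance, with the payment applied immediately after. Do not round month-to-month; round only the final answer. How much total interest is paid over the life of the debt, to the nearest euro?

Monthly rate r = 23.6%/12 = 1.96667% = 0.0196667.
Payoff takes n = ⌈−ln(1 − rB₀/P)/ln(1+r)⌉ = ⌈15.731⌉ = 16 payments; the last is €187.60.
Total paid = 15·€256.00 + €187.60 = €4,027.60.
Total interest = total paid − principal = €4,027.60 − €3,435.00 = €592.60.

€593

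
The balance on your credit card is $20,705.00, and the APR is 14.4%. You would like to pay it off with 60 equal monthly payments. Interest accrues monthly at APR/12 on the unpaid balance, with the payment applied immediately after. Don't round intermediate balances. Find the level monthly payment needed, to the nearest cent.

$486.07

Monthly rate r = 14.4%/12 = 1.2% = 0.012.
Level-payment amortization: P = B₀·r / (1 − (1+r)^(−n)) = 20705.00·0.012 / (1 − 1.012^(−60)).
Denominator 1 − (1+r)^(−60) = 0.51115717.
P = 248.46 / 0.51115717 ≈ 486.07.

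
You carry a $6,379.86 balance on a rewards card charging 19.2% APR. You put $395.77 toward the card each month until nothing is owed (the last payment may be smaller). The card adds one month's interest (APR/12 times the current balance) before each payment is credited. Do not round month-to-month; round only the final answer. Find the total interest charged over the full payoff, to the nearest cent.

Monthly rate r = 19.2%/12 = 1.6% = 0.016.
Payoff takes n = ⌈−ln(1 − rB₀/P)/ln(1+r)⌉ = ⌈18.793⌉ = 19 payments; the last is $314.19.
Total paid = 18·$395.77 + $314.19 = $7,438.05.
Total interest = total paid − principal = $7,438.05 − $6,379.86 = $1,058.19.

$1,058.19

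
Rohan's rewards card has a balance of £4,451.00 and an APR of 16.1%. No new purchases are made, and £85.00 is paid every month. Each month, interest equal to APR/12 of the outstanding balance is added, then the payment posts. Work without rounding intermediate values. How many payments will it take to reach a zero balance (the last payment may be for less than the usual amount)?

Monthly rate r = 16.1%/12 = 1.34167% = 0.0134167.
Recurrence: B ← B·(1+r) − £85.00.
Month 1: interest £59.72; balance after payment £4,425.72.
Month 2: interest £59.38; balance after payment £4,400.10.
Closed form: n = −ln(1 − rB₀/P)/ln(1+r) = −ln(0.29744)/ln(1.01342) ≈ 90.981, so the balance reaches zero during payment 91.

91 months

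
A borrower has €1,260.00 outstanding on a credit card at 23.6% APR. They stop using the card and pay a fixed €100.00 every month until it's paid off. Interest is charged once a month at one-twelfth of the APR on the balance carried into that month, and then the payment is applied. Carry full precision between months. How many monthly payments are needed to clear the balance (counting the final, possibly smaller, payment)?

Monthly rate r = 23.6%/12 = 1.96667% = 0.0196667.
Recurrence: B ← B·(1+r) − €100.00.
Month 1: interest €24.78; balance after payment €1,184.78.
Month 2: interest €23.30; balance after payment €1,108.08.
Closed form: n = −ln(1 − rB₀/P)/ln(1+r) = −ln(0.7522)/ln(1.01967) ≈ 14.621, so the balance reaches zero during payment 15.

15 payments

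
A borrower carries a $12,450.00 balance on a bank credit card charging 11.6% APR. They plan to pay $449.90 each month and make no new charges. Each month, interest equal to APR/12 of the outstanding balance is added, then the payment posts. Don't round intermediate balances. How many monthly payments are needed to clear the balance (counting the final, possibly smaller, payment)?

Monthly rate r = 11.6%/12 = 0.966667% = 0.00966667.
Recurrence: B ← B·(1+r) − $449.90.
Month 1: interest $120.35; balance after payment $12,120.45.
Month 2: interest $117.16; balance after payment $11,787.71.
Closed form: n = −ln(1 − rB₀/P)/ln(1+r) = −ln(0.7325)/ln(1.00967) ≈ 32.359, so the balance reaches zero during payment 33.

33 months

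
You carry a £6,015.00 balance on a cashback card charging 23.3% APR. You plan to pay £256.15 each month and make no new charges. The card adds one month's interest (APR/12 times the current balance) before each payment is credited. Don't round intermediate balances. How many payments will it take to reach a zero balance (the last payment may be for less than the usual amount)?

32 payments

Monthly rate r = 23.3%/12 = 1.94167% = 0.0194167.
Recurrence: B ← B·(1+r) − £256.15.
Month 1: interest £116.79; balance after payment £5,875.64.
Month 2: interest £114.09; balance after payment £5,733.58.
Closed form: n = −ln(1 − rB₀/P)/ln(1+r) = −ln(0.54405)/ln(1.01942) ≈ 31.653, so the balance reaches zero during payment 32.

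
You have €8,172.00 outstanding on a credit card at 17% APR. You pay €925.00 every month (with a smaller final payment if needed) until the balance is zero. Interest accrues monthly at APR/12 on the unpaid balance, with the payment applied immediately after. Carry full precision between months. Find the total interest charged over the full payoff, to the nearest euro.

€622

Monthly rate r = 17%/12 = 1.41667% = 0.0141667.
Payoff takes n = ⌈−ln(1 − rB₀/P)/ln(1+r)⌉ = ⌈9.505⌉ = 10 payments; the last is €468.84.
Total paid = 9·€925.00 + €468.84 = €8,793.84.
Total interest = total paid − principal = €8,793.84 − €8,172.00 = €621.84.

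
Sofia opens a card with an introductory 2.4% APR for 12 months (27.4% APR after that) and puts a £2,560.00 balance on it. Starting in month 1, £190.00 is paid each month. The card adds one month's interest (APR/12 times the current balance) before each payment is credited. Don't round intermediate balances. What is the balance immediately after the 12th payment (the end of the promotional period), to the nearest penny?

£316.87

Promo months 1–12 at r₀ = 2.4%/12 = 0.002; months 13+ at r₁ = 27.4%/12 = 0.0228333.
After month 12: iterate B ← B·(1+r₀) − £190.00 for 12 months → £316.87.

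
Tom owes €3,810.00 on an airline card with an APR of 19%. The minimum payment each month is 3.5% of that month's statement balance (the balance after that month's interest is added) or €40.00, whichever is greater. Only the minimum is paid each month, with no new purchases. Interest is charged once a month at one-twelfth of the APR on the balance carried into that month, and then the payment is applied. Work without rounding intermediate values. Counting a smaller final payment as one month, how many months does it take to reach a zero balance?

Monthly rate r = 19%/12 = 1.58333% = 0.0158333.
While 3.5% of the post-interest balance exceeds €40.00, each month B ← (B·(1+r))·(1 − 0.035), i.e. B shrinks by the factor (1+r)·0.965 = 0.98028.
This holds for months 1–62. Entering month 63 the balance is €1,108.18; 3.5% of the post-interest balance is now below €40.00, so the flat €40.00 minimum applies from here.
From month 63 a fixed €40.00 at rate r clears €1,108.18 in 37 more payments. Total: 62 + 37 = 99 months.

99 months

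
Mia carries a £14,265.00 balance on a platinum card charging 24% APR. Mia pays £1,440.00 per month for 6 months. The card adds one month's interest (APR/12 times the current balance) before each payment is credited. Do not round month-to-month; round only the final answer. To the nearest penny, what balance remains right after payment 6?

£6,981.01

Monthly rate r = 24%/12 = 2% = 0.02.
Each month: B ← B·(1+r) − £1,440.00.
Month 1: interest £285.30; balance after payment £13,110.30.
Month 2: interest £262.21; balance after payment £11,932.51.
Month 3: interest £238.65; balance after payment £10,731.16.
Month 4: interest £214.62; balance after payment £9,505.78.
Month 5: interest £190.12; balance after payment £8,255.89.
Month 6: interest £165.12; balance after payment £6,981.01.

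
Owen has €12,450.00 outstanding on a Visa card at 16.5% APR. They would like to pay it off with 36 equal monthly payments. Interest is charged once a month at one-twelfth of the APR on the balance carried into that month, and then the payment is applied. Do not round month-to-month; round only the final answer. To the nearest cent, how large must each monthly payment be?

Monthly rate r = 16.5%/12 = 1.375% = 0.01375.
Level-payment amortization: P = B₀·r / (1 − (1+r)^(−n)) = 12450.00·0.01375 / (1 − 1.01375^(−36)).
Denominator 1 − (1+r)^(−36) = 0.388369999.
P = 171.188 / 0.388369999 ≈ 440.78.

€440.78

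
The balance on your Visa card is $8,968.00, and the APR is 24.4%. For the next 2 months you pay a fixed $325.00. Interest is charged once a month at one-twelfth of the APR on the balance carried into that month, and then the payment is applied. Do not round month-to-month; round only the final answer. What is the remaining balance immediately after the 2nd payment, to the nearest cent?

Monthly rate r = 24.4%/12 = 2.03333% = 0.0203333.
Each month: B ← B·(1+r) − $325.00.
Month 1: interest $182.35; balance after payment $8,825.35.
Month 2: interest $179.45; balance after payment $8,679.80.

$8,679.80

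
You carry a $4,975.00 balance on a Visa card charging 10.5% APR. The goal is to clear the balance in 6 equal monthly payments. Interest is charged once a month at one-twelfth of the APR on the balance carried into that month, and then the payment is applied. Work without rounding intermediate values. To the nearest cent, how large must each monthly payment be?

$854.74

Monthly rate r = 10.5%/12 = 0.875% = 0.00875.
Level-payment amortization: P = B₀·r / (1 − (1+r)^(−n)) = 4975.00·0.00875 / (1 − 1.00875^(−6)).
Denominator 1 − (1+r)^(−6) = 0.0509289773.
P = 43.5313 / 0.0509289773 ≈ 854.74.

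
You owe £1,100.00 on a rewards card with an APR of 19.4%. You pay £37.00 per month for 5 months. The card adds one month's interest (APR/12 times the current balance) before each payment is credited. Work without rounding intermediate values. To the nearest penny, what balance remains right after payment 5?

Monthly rate r = 19.4%/12 = 1.61667% = 0.0161667.
Each month: B ← B·(1+r) − £37.00.
Month 1: interest £17.78; balance after payment £1,080.78.
Month 2: interest £17.47; balance after payment £1,061.26.
Month 3: interest £17.16; balance after payment £1,041.41.
Month 4: interest £16.84; balance after payment £1,021.25.
Month 5: interest £16.51; balance after payment £1,000.76.

£1,000.76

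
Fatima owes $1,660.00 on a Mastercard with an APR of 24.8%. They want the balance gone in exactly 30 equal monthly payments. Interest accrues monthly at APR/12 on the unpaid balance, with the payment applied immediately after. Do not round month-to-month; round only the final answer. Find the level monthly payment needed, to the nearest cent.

$74.80

Monthly rate r = 24.8%/12 = 2.06667% = 0.0206667.
Level-payment amortization: P = B₀·r / (1 − (1+r)^(−n)) = 1660.00·0.0206667 / (1 − 1.02067^(−30)).
Denominator 1 − (1+r)^(−30) = 0.458645127.
P = 34.3067 / 0.458645127 ≈ 74.80.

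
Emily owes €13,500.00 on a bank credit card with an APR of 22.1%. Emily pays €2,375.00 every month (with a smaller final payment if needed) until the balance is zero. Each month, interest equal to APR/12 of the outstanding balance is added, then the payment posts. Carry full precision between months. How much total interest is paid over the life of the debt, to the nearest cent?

€892.29

Monthly rate r = 22.1%/12 = 1.84167% = 0.0184167.
Payoff takes n = ⌈−ln(1 − rB₀/P)/ln(1+r)⌉ = ⌈6.059⌉ = 7 payments; the last is €142.29.
Total paid = 6·€2,375.00 + €142.29 = €14,392.29.
Total interest = total paid − principal = €14,392.29 − €13,500.00 = €892.29.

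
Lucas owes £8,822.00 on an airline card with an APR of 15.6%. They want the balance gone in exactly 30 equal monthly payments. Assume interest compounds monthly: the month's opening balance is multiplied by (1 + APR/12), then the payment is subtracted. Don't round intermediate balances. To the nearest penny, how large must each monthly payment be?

£357.01

Monthly rate r = 15.6%/12 = 1.3% = 0.013.
Level-payment amortization: P = B₀·r / (1 − (1+r)^(−n)) = 8822.00·0.013 / (1 − 1.013^(−30)).
Denominator 1 − (1+r)^(−30) = 0.321239378.
P = 114.686 / 0.321239378 ≈ 357.01.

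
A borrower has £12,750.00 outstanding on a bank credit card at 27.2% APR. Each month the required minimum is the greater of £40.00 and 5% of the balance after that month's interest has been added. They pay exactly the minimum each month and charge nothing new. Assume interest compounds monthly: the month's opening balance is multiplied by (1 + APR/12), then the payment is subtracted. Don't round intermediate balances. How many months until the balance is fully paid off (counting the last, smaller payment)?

Monthly rate r = 27.2%/12 = 2.26667% = 0.0226667.
While 5% of the post-interest balance exceeds £40.00, each month B ← (B·(1+r))·(1 − 0.05), i.e. B shrinks by the factor (1+r)·0.95 = 0.97153.
This holds for months 1–97. Entering month 98 the balance is £774.30; 5% of the post-interest balance is now below £40.00, so the flat £40.00 minimum applies from here.
From month 98 a fixed £40.00 at rate r clears £774.30 in 26 more payments. Total: 97 + 26 = 123 months.

123 months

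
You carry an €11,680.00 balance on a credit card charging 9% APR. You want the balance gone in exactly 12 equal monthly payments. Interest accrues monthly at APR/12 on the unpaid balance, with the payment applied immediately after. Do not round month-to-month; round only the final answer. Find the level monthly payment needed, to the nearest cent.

Monthly rate r = 9%/12 = 0.75% = 0.0075.
Level-payment amortization: P = B₀·r / (1 − (1+r)^(−n)) = 11680.00·0.0075 / (1 − 1.0075^(−12)).
Denominator 1 − (1+r)^(−12) = 0.085761845.
P = 87.6 / 0.085761845 ≈ 1021.43.

€1,021.43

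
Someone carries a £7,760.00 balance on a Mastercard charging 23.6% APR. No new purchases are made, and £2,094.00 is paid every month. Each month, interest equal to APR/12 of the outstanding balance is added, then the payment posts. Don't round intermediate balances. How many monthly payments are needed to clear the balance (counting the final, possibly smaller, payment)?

4 months

Monthly rate r = 23.6%/12 = 1.96667% = 0.0196667.
Recurrence: B ← B·(1+r) − £2,094.00.
Month 1: interest £152.61; balance after payment £5,818.61.
Month 2: interest £114.43; balance after payment £3,839.05.
Month 3: interest £75.50; balance after payment £1,820.55.
Month 4: interest £35.80; balance after payment £0.00.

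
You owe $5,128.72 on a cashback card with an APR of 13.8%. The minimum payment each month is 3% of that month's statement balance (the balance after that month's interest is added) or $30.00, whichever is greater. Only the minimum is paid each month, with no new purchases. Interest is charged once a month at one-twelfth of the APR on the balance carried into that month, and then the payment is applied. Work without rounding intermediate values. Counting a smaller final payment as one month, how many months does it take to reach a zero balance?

Monthly rate r = 13.8%/12 = 1.15% = 0.0115.
While 3% of the post-interest balance exceeds $30.00, each month B ← (B·(1+r))·(1 − 0.03), i.e. B shrinks by the factor (1+r)·0.97 = 0.98115.
This holds for months 1–87. Entering month 88 the balance is $979.90; 3% of the post-interest balance is now below $30.00, so the flat $30.00 minimum applies from here.
From month 88 a fixed $30.00 at rate r clears $979.90 in 42 more payments. Total: 87 + 42 = 129 months.

129 months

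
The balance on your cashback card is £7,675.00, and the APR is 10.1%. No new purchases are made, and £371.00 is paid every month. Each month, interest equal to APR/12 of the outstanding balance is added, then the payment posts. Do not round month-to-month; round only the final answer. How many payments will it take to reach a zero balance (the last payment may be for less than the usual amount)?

Monthly rate r = 10.1%/12 = 0.841667% = 0.00841667.
Recurrence: B ← B·(1+r) − £371.00.
Month 1: interest £64.60; balance after payment £7,368.60.
Month 2: interest £62.02; balance after payment £7,059.62.
Closed form: n = −ln(1 − rB₀/P)/ln(1+r) = −ln(0.82588)/ln(1.00842) ≈ 22.825, so the balance reaches zero during payment 23.

23 payments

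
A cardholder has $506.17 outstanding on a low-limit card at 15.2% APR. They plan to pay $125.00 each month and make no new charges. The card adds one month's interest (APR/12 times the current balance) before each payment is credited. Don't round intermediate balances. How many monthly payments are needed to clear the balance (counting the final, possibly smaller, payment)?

Monthly rate r = 15.2%/12 = 1.26667% = 0.0126667.
Recurrence: B ← B·(1+r) − $125.00.
Month 1: interest $6.41; balance after payment $387.58.
Month 2: interest $4.91; balance after payment $267.49.
Month 3: interest $3.39; balance after payment $145.88.
Month 4: interest $1.85; balance after payment $22.73.
Month 5: interest $0.29; balance after payment $0.00.

5 months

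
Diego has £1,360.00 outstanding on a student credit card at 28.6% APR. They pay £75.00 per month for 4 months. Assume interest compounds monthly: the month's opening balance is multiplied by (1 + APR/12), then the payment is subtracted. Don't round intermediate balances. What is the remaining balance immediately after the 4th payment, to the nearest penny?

£1,183.47

Monthly rate r = 28.6%/12 = 2.38333% = 0.0238333.
Each month: B ← B·(1+r) − £75.00.
Month 1: interest £32.41; balance after payment £1,317.41.
Month 2: interest £31.40; balance after payment £1,273.81.
Month 3: interest £30.36; balance after payment £1,229.17.
Month 4: interest £29.30; balance after payment £1,183.47.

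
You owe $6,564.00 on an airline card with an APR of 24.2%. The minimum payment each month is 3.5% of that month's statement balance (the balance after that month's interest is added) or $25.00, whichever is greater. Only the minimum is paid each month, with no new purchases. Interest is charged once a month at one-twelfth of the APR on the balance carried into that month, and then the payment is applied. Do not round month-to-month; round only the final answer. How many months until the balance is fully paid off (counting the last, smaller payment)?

Monthly rate r = 24.2%/12 = 2.01667% = 0.0201667.
While 3.5% of the post-interest balance exceeds $25.00, each month B ← (B·(1+r))·(1 − 0.035), i.e. B shrinks by the factor (1+r)·0.965 = 0.98446.
This holds for months 1–143. Entering month 144 the balance is $699.11; 3.5% of the post-interest balance is now below $25.00, so the flat $25.00 minimum applies from here.
From month 144 a fixed $25.00 at rate r clears $699.11 in 42 more payments. Total: 143 + 42 = 185 months.

185 months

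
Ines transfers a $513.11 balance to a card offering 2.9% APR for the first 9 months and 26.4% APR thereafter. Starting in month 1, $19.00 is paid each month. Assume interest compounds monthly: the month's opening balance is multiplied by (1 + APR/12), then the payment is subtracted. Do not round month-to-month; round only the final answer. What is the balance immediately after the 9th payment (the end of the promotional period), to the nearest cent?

Promo months 1–9 at r₀ = 2.9%/12 = 0.00241667; months 10+ at r₁ = 26.4%/12 = 0.022.
After month 9: iterate B ← B·(1+r₀) − $19.00 for 9 months → $351.72.

$351.72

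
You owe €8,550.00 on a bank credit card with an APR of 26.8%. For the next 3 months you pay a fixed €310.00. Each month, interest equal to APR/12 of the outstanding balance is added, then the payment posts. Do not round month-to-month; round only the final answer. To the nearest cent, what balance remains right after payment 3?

€8,184.81

Monthly rate r = 26.8%/12 = 2.23333% = 0.0223333.
Each month: B ← B·(1+r) − €310.00.
Month 1: interest €190.95; balance after payment €8,430.95.
Month 2: interest €188.29; balance after payment €8,309.24.
Month 3: interest €185.57; balance after payment €8,184.81.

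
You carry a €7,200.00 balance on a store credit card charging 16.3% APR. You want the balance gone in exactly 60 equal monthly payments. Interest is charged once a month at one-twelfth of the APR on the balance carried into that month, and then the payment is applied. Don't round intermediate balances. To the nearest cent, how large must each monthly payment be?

Monthly rate r = 16.3%/12 = 1.35833% = 0.0135833.
Level-payment amortization: P = B₀·r / (1 − (1+r)^(−n)) = 7200.00·0.0135833 / (1 − 1.01358^(−60)).
Denominator 1 − (1+r)^(−60) = 0.554925863.
P = 97.8 / 0.554925863 ≈ 176.24.

€176.24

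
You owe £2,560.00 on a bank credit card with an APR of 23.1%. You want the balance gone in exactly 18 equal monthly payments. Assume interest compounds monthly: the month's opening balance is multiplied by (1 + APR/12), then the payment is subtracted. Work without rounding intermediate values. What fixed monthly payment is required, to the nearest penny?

£169.63

Monthly rate r = 23.1%/12 = 1.925% = 0.01925.
Level-payment amortization: P = B₀·r / (1 − (1+r)^(−n)) = 2560.00·0.01925 / (1 − 1.01925^(−18)).
Denominator 1 − (1+r)^(−18) = 0.29050876.
P = 49.28 / 0.29050876 ≈ 169.63.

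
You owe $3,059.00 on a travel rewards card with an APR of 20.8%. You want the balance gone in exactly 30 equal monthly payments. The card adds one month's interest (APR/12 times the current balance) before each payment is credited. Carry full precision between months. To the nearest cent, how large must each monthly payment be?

Monthly rate r = 20.8%/12 = 1.73333% = 0.0173333.
Level-payment amortization: P = B₀·r / (1 − (1+r)^(−n)) = 3059.00·0.0173333 / (1 − 1.01733^(−30)).
Denominator 1 − (1+r)^(−30) = 0.402824801.
P = 53.0227 / 0.402824801 ≈ 131.63.

$131.63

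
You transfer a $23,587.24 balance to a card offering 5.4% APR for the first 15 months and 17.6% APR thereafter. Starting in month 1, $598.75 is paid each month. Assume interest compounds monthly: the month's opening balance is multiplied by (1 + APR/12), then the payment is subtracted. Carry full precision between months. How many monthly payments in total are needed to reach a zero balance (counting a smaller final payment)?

Promo months 1–15 at r₀ = 5.4%/12 = 0.0045; months 16+ at r₁ = 17.6%/12 = 0.0146667.
After month 15: iterate B ← B·(1+r₀) − $598.75 for 15 months → $15,960.77.
Then at r₁ with $598.75/mo: n₂ = −ln(1 − r₁·B/P)/ln(1+r₁) ≈ 34.06 → 35 more payments.

50 payments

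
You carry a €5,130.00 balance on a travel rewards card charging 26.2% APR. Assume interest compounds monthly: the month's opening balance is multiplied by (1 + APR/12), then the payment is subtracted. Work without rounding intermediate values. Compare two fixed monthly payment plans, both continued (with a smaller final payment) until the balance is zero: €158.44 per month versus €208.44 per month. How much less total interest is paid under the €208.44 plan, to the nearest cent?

Monthly rate r = 26.2%/12 = 2.18333% = 0.0218333.
At €158.44/mo: n = ⌈−ln(1 − rB₀/P)/ln(1+r)⌉ = 57 payments (last €130.91); total interest = total paid − €5,130.00 = €3,873.55.
At €208.44/mo: 36 payments (last €143.68); total interest €2,309.08.
Interest saved = €3,873.55 − €2,309.08 = €1,564.47.

€1,564.47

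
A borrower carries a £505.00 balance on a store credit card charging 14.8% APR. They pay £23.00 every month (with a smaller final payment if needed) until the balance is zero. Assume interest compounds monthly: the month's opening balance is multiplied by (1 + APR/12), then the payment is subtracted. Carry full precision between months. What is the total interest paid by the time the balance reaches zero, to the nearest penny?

Monthly rate r = 14.8%/12 = 1.23333% = 0.0123333.
Payoff takes n = ⌈−ln(1 − rB₀/P)/ln(1+r)⌉ = ⌈25.763⌉ = 26 payments; the last is £17.58.
Total paid = 25·£23.00 + £17.58 = £592.58.
Total interest = total paid − principal = £592.58 − £505.00 = £87.58.

£87.58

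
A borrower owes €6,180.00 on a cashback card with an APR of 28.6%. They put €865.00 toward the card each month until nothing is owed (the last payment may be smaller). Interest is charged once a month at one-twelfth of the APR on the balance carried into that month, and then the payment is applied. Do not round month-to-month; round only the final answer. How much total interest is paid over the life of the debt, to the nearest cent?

Monthly rate r = 28.6%/12 = 2.38333% = 0.0238333.
Payoff takes n = ⌈−ln(1 − rB₀/P)/ln(1+r)⌉ = ⌈7.925⌉ = 8 payments; the last is €800.84.
Total paid = 7·€865.00 + €800.84 = €6,855.84.
Total interest = total paid − principal = €6,855.84 − €6,180.00 = €675.84.

€675.84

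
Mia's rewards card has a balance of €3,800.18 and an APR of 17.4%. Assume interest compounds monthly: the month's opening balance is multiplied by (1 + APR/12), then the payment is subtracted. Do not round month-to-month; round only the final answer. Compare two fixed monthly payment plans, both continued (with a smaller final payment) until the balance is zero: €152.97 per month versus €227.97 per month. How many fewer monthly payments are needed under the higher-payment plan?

Monthly rate r = 17.4%/12 = 1.45% = 0.0145.
At €152.97/mo: n = ⌈−ln(1 − rB₀/P)/ln(1+r)⌉ = 32 payments (last €3.81); total interest = total paid − €3,800.18 = €945.70.
At €227.97/mo: 20 payments (last €50.44); total interest €581.69.
Payments saved = 32 − 20 = 12.

12 fewer payments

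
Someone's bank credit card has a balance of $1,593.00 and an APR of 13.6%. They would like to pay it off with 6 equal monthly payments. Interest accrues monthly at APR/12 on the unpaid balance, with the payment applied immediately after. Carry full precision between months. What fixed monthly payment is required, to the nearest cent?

$276.13

Monthly rate r = 13.6%/12 = 1.13333% = 0.0113333.
Level-payment amortization: P = B₀·r / (1 − (1+r)^(−n)) = 1593.00·0.0113333 / (1 − 1.01133^(−6)).
Denominator 1 − (1+r)^(−6) = 0.0653821535.
P = 18.054 / 0.0653821535 ≈ 276.13.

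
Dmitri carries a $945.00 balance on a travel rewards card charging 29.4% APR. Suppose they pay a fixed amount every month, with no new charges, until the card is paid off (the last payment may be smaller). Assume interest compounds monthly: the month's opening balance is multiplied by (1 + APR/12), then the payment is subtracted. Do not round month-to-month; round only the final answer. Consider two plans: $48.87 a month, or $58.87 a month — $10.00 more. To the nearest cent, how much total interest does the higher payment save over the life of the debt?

$80.85

Monthly rate r = 29.4%/12 = 2.45% = 0.0245.
At $48.87/mo: n = ⌈−ln(1 − rB₀/P)/ln(1+r)⌉ = 27 payments (last $25.73); total interest = total paid − $945.00 = $351.35.
At $58.87/mo: 21 payments (last $38.10); total interest $270.50.
Interest saved = $351.35 − $270.50 = $80.85.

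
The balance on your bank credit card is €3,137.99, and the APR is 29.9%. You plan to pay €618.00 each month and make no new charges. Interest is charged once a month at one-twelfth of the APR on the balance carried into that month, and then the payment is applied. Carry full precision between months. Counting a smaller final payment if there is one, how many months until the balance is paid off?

Monthly rate r = 29.9%/12 = 2.49167% = 0.0249167.
Recurrence: B ← B·(1+r) − €618.00.
Month 1: interest €78.19; balance after payment €2,598.18.
Month 2: interest €64.74; balance after payment €2,044.92.
Month 3: interest €50.95; balance after payment €1,477.87.
Month 4: interest €36.82; balance after payment €896.69.
Month 5: interest €22.34; balance after payment €301.03.
Month 6: interest €7.50; balance after payment €0.00.

6 months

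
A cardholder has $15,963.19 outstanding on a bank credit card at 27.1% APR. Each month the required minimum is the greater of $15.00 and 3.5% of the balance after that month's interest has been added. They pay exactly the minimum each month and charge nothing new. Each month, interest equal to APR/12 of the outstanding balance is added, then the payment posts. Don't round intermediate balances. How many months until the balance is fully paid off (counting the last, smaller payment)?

319 months

Monthly rate r = 27.1%/12 = 2.25833% = 0.0225833.
While 3.5% of the post-interest balance exceeds $15.00, each month B ← (B·(1+r))·(1 − 0.035), i.e. B shrinks by the factor (1+r)·0.965 = 0.98679.
This holds for months 1–274. Entering month 275 the balance is $417.88; 3.5% of the post-interest balance is now below $15.00, so the flat $15.00 minimum applies from here.
From month 275 a fixed $15.00 at rate r clears $417.88 in 45 more payments. Total: 274 + 45 = 319 months.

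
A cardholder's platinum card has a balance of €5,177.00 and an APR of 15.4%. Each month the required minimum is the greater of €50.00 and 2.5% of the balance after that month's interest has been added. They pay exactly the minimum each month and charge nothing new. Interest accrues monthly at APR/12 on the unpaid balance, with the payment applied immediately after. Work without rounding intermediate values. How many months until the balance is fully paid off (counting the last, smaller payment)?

Monthly rate r = 15.4%/12 = 1.28333% = 0.0128333.
While 2.5% of the post-interest balance exceeds €50.00, each month B ← (B·(1+r))·(1 − 0.025), i.e. B shrinks by the factor (1+r)·0.975 = 0.98751.
This holds for months 1–77. Entering month 78 the balance is €1,967.25; 2.5% of the post-interest balance is now below €50.00, so the flat €50.00 minimum applies from here.
From month 78 a fixed €50.00 at rate r clears €1,967.25 in 56 more payments. Total: 77 + 56 = 133 months.

133 months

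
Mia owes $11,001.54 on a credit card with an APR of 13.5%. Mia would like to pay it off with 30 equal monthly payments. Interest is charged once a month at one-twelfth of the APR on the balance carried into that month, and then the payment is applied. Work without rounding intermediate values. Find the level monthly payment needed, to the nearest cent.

$434.12

Monthly rate r = 13.5%/12 = 1.125% = 0.01125.
Level-payment amortization: P = B₀·r / (1 − (1+r)^(−n)) = 11001.54·0.01125 / (1 − 1.01125^(−30)).
Denominator 1 − (1+r)^(−30) = 0.285102199.
P = 123.767 / 0.285102199 ≈ 434.12.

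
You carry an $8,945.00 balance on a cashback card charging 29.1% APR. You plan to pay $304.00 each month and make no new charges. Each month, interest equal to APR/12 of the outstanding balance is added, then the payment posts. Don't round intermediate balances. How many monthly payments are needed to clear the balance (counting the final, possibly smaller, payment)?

53 months

Monthly rate r = 29.1%/12 = 2.425% = 0.02425.
Recurrence: B ← B·(1+r) − $304.00.
Month 1: interest $216.92; balance after payment $8,857.92.
Month 2: interest $214.80; balance after payment $8,768.72.
Closed form: n = −ln(1 − rB₀/P)/ln(1+r) = −ln(0.28646)/ln(1.02425) ≈ 52.175, so the balance reaches zero during payment 53.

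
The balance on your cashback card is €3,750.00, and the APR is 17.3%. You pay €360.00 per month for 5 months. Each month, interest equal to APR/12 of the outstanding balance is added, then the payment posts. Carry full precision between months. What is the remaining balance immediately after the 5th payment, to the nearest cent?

€2,175.57

Monthly rate r = 17.3%/12 = 1.44167% = 0.0144167.
Each month: B ← B·(1+r) − €360.00.
Month 1: interest €54.06; balance after payment €3,444.06.
Month 2: interest €49.65; balance after payment €3,133.71.
Month 3: interest €45.18; balance after payment €2,818.89.
Month 4: interest €40.64; balance after payment €2,499.53.
Month 5: interest €36.03; balance after payment €2,175.57.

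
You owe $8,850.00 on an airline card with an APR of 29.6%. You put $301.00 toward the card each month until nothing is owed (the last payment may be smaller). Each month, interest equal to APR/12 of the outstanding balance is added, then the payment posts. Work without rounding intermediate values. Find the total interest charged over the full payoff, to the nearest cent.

$7,108.26

Monthly rate r = 29.6%/12 = 2.46667% = 0.0246667.
Payoff takes n = ⌈−ln(1 − rB₀/P)/ln(1+r)⌉ = ⌈53.017⌉ = 54 payments; the last is $5.26.
Total paid = 53·$301.00 + $5.26 = $15,958.26.
Total interest = total paid − principal = $15,958.26 − $8,850.00 = $7,108.26.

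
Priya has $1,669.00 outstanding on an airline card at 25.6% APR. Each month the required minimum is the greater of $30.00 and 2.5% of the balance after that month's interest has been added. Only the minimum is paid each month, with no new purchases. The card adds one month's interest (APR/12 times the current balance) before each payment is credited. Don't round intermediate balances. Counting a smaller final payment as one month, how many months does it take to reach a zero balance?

Monthly rate r = 25.6%/12 = 2.13333% = 0.0213333.
While 2.5% of the post-interest balance exceeds $30.00, each month B ← (B·(1+r))·(1 − 0.025), i.e. B shrinks by the factor (1+r)·0.975 = 0.9958.
This holds for months 1–84. Entering month 85 the balance is $1,171.96; 2.5% of the post-interest balance is now below $30.00, so the flat $30.00 minimum applies from here.
From month 85 a fixed $30.00 at rate r clears $1,171.96 in 85 more payments. Total: 84 + 85 = 169 months.

169 months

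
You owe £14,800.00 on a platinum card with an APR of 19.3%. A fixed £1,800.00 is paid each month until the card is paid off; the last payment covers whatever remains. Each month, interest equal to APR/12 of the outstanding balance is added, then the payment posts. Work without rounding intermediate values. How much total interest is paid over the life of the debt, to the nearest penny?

£1,203.15

Monthly rate r = 19.3%/12 = 1.60833% = 0.0160833.
Payoff takes n = ⌈−ln(1 − rB₀/P)/ln(1+r)⌉ = ⌈8.890⌉ = 9 payments; the last is £1,603.15.
Total paid = 8·£1,800.00 + £1,603.15 = £16,003.15.
Total interest = total paid − principal = £16,003.15 − £14,800.00 = £1,203.15.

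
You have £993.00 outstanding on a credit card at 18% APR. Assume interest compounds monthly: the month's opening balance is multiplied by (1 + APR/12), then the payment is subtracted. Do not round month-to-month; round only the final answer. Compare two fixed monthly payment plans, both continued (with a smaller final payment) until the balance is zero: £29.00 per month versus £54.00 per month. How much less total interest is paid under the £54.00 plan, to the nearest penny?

£233.34

Monthly rate r = 18%/12 = 1.5% = 0.015.
At £29.00/mo: n = ⌈−ln(1 − rB₀/P)/ln(1+r)⌉ = 49 payments (last £11.96); total interest = total paid − £993.00 = £410.96.
At £54.00/mo: 22 payments (last £36.62); total interest £177.62.
Interest saved = £410.96 − £177.62 = £233.34.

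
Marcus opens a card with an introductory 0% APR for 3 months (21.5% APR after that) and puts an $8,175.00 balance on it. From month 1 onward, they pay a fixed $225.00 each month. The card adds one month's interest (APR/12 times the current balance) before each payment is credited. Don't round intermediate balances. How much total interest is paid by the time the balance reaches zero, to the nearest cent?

$4,022.33

Promo months 1–3 at r₀ = 0%/12 = 0; months 4+ at r₁ = 21.5%/12 = 0.0179167.
After month 3 (no interest yet): B = $8,175.00 − 3·$225.00 = $7,500.00.
Then at r₁ with $225.00/mo: n₂ = −ln(1 − r₁·B/P)/ln(1+r₁) ≈ 51.21 → 52 more payments.
Total paid = 54·$225.00 + $47.33 = $12,197.33; interest = $12,197.33 − $8,175.00 = $4,022.33.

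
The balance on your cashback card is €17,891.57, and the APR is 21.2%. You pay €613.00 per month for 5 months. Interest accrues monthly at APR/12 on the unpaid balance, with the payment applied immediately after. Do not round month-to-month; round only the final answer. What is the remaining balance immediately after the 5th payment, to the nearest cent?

Monthly rate r = 21.2%/12 = 1.76667% = 0.0176667.
Each month: B ← B·(1+r) − €613.00.
Month 1: interest €316.08; balance after payment €17,594.65.
Month 2: interest €310.84; balance after payment €17,292.49.
Month 3: interest €305.50; balance after payment €16,984.99.
Month 4: interest €300.07; balance after payment €16,672.06.
Month 5: interest €294.54; balance after payment €16,353.60.

€16,353.60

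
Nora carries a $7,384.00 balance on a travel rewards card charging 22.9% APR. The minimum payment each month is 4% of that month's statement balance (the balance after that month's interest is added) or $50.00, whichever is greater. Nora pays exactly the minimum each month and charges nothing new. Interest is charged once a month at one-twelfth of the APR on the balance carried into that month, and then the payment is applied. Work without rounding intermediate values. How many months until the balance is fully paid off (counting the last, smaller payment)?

Monthly rate r = 22.9%/12 = 1.90833% = 0.0190833.
While 4% of the post-interest balance exceeds $50.00, each month B ← (B·(1+r))·(1 − 0.04), i.e. B shrinks by the factor (1+r)·0.96 = 0.97832.
This holds for months 1–82. Entering month 83 the balance is $1,223.85; 4% of the post-interest balance is now below $50.00, so the flat $50.00 minimum applies from here.
From month 83 a fixed $50.00 at rate r clears $1,223.85 in 34 more payments. Total: 82 + 34 = 116 months.

116 months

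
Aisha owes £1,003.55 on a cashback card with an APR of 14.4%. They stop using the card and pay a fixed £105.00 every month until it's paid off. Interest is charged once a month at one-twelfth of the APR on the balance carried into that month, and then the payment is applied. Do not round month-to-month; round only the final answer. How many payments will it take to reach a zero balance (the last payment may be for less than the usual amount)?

11 months

Monthly rate r = 14.4%/12 = 1.2% = 0.012.
Recurrence: B ← B·(1+r) − £105.00.
Month 1: interest £12.04; balance after payment £910.59.
Month 2: interest £10.93; balance after payment £816.52.
Closed form: n = −ln(1 − rB₀/P)/ln(1+r) = −ln(0.88531)/ln(1.012) ≈ 10.212, so the balance reaches zero during payment 11.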